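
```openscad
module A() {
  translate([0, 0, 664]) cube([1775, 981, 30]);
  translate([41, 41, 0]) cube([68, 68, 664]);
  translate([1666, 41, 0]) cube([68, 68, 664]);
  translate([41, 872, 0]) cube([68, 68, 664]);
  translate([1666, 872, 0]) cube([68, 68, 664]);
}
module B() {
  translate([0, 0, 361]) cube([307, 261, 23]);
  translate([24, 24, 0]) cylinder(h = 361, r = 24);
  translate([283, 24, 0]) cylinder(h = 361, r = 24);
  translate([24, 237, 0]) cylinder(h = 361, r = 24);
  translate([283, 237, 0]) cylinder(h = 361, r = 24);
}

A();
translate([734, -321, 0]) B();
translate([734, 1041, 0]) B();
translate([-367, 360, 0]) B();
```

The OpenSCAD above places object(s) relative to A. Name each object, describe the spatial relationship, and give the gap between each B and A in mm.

Each stool's nearest face is 60 mm from the table's bounding box.

A is a table. B is a stool. Three stools sit around the table at the −y, +y, −x sides. The gap between each stool and the table is 60 mm.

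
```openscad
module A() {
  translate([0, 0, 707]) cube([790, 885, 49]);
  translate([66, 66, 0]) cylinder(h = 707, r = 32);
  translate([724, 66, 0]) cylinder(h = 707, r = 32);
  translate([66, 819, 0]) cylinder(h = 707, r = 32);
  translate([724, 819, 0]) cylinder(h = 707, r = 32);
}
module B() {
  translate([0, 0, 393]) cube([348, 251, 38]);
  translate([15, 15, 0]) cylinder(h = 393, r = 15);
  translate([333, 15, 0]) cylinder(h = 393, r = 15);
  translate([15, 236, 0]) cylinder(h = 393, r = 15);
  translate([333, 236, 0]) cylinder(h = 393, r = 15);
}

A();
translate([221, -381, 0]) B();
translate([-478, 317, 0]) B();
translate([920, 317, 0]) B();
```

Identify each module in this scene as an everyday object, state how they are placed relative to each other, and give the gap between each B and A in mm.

Each stool's nearest face is 130 mm from the table's bounding box.

A is a table. B is a stool. Three stools sit around the table at the −y, −x, +x sides. The gap between each stool and the table is 130 mm.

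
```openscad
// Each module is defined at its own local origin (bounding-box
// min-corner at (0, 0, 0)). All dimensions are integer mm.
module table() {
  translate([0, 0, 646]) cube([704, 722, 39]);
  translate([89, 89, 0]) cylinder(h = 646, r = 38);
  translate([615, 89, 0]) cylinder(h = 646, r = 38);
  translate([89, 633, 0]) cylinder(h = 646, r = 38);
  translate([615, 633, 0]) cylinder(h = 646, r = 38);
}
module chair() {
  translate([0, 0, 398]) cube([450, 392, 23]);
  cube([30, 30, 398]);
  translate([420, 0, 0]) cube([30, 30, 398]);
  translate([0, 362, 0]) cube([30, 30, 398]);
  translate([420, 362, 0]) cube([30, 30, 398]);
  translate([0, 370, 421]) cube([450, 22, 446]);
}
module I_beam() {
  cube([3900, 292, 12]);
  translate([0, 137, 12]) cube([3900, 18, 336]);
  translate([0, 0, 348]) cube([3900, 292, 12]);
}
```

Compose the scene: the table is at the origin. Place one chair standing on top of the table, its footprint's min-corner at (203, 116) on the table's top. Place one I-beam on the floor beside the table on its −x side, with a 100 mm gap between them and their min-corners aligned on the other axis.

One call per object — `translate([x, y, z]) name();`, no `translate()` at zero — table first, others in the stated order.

table();
translate([203, 116, 685]) chair();
translate([-4000, 0, 0]) I_beam();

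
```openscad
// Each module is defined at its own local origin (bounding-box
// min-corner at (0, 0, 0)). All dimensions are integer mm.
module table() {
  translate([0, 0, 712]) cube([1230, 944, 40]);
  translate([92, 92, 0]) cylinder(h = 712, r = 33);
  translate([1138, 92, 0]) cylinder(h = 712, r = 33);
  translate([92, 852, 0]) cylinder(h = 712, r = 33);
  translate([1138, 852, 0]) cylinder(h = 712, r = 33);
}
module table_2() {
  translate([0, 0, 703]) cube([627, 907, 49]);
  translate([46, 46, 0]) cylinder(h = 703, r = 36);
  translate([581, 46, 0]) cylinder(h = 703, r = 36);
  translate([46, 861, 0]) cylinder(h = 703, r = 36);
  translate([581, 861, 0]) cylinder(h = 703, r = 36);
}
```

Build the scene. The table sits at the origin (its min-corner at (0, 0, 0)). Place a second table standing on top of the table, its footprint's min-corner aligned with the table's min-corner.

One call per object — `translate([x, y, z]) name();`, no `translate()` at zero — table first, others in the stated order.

table();
translate([0, 0, 752]) table_2();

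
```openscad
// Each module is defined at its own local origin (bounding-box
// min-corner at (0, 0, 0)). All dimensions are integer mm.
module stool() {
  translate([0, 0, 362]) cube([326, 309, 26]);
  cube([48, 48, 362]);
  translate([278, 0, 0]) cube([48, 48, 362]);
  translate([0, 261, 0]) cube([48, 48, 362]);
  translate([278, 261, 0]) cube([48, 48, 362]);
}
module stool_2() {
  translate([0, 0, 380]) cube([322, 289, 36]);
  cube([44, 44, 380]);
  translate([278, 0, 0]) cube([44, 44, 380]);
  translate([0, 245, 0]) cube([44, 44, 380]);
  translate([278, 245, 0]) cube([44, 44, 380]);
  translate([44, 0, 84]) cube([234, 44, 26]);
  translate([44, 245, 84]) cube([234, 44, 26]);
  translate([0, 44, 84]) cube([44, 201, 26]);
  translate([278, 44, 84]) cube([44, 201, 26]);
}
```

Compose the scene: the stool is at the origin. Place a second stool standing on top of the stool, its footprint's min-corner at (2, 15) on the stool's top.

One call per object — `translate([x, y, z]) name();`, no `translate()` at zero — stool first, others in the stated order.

stool();
translate([2, 15, 388]) stool_2();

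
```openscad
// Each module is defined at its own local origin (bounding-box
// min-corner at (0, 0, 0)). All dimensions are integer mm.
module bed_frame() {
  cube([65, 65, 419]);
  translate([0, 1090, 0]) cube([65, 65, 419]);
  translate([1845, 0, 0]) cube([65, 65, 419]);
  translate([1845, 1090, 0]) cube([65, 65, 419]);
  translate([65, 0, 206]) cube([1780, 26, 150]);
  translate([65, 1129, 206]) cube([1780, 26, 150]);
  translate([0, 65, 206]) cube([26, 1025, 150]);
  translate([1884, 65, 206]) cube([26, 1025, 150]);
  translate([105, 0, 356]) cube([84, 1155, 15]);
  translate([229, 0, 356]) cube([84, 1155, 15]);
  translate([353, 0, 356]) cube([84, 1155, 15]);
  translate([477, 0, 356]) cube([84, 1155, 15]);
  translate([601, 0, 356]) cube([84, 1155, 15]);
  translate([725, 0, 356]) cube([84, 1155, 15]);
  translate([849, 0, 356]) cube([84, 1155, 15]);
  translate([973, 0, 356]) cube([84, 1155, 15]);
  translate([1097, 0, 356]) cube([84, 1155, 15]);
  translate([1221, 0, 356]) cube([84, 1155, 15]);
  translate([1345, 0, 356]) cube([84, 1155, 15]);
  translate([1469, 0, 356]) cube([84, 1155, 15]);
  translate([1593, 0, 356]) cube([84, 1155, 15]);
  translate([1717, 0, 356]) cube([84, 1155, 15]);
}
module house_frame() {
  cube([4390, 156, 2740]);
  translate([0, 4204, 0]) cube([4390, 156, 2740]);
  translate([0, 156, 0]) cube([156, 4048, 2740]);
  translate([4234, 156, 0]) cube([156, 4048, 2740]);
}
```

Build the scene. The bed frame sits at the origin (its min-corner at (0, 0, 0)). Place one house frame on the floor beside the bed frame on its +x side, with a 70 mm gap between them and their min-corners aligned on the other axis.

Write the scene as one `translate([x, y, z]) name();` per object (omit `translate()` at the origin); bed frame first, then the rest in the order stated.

bed_frame();
translate([1980, 0, 0]) house_frame();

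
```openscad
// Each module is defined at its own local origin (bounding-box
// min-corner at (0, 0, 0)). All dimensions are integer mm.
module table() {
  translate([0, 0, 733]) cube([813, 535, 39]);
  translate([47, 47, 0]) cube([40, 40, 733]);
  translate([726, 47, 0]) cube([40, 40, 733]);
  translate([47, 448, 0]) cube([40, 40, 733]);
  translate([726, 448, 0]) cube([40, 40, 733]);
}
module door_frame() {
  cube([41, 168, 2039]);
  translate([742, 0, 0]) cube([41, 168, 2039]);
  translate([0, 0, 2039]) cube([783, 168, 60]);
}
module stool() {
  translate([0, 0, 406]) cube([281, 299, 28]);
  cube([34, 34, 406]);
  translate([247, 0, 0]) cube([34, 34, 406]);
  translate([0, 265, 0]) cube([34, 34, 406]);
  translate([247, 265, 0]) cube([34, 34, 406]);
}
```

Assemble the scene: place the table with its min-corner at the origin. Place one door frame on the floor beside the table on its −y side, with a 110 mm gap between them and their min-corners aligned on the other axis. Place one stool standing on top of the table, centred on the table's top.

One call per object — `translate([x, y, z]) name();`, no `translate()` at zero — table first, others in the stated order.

table();
translate([0, -278, 0]) door_frame();
translate([266, 118, 772]) stool();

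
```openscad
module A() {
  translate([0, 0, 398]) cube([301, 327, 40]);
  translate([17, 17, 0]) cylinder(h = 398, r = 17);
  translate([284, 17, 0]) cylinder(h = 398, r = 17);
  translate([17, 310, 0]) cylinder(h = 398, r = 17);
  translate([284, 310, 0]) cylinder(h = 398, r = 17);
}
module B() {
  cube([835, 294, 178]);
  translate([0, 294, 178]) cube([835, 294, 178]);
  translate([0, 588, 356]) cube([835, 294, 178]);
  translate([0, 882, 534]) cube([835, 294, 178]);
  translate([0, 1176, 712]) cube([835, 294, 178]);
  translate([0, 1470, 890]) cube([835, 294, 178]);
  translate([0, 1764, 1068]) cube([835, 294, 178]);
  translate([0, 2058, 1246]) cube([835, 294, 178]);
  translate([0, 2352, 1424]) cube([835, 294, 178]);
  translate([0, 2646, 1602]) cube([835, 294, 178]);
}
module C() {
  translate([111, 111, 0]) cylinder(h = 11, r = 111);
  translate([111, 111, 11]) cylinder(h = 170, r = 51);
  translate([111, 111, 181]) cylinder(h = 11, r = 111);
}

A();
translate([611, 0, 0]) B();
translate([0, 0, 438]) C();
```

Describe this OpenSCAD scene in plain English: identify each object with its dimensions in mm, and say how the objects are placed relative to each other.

A is a simple wooden stool: a rectangular seat 301 mm (x) by 327 mm (y), 40 mm thick, top face at z = 438 mm, on four round legs, each 34 mm in diameter. The legs rest on z = 0, each leg's axis is inset half a diameter from the nearest pair of seat edges (so the leg's bounding box is flush with the corner).

B is a run of 10 identical solid stair steps. Each tread is 835×294 mm and each step block is 178 mm high. Step 1 rests on the floor; step k is offset from step 1 by (k−1)×294 mm in y and (k−1)×178 mm in z.

C is a spool: two coaxial disc flanges of radius 111 mm and thickness 11 mm, joined by a core cylinder of radius 51 mm and height 170 mm. The lower flange rests on z = 0 and the three cylinders share a vertical axis.

The staircase is on the floor beside the stool on its +x side. The spool is on top of the stool.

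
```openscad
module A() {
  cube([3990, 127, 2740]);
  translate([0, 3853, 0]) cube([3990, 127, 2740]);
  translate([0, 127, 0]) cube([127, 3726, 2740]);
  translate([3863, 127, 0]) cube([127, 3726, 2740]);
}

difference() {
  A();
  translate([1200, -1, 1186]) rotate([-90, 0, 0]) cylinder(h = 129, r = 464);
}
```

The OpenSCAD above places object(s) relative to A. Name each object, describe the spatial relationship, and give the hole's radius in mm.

A is a house frame. The house frame has a circular hole through its front wall. The hole's radius is 464 mm.

The subtracted cylinder has r = 464 mm.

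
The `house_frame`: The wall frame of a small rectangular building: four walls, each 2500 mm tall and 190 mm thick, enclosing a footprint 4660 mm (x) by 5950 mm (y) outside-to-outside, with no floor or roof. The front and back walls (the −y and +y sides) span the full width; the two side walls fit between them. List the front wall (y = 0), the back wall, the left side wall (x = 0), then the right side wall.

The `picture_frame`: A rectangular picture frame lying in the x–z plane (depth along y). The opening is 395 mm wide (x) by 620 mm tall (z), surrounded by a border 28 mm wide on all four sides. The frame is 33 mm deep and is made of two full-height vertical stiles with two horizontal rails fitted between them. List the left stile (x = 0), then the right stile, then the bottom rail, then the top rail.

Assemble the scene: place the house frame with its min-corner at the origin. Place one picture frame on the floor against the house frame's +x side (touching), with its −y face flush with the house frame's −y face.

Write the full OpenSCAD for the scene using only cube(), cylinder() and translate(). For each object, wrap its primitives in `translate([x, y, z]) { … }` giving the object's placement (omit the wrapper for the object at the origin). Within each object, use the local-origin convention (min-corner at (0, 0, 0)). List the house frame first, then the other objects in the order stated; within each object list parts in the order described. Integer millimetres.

cube([4660, 190, 2500]);
translate([0, 5760, 0]) cube([4660, 190, 2500]);
translate([0, 190, 0]) cube([190, 5570, 2500]);
translate([4470, 190, 0]) cube([190, 5570, 2500]);
translate([4660, 0, 0]) {
  cube([28, 33, 676]);
  translate([423, 0, 0]) cube([28, 33, 676]);
  translate([28, 0, 0]) cube([395, 33, 28]);
  translate([28, 0, 648]) cube([395, 33, 28]);
}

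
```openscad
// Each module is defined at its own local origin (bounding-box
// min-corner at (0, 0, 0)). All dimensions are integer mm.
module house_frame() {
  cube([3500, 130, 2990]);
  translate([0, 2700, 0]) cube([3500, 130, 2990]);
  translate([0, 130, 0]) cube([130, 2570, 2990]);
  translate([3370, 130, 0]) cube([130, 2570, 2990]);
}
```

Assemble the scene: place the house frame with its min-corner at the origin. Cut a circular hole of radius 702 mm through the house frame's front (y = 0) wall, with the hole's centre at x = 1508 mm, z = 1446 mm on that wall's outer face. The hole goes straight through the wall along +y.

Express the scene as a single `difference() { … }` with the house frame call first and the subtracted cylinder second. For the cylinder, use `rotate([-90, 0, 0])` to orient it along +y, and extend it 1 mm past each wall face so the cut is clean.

difference() {
  house_frame();
  translate([1508, -1, 1446]) rotate([-90, 0, 0]) cylinder(h = 132, r = 702);
}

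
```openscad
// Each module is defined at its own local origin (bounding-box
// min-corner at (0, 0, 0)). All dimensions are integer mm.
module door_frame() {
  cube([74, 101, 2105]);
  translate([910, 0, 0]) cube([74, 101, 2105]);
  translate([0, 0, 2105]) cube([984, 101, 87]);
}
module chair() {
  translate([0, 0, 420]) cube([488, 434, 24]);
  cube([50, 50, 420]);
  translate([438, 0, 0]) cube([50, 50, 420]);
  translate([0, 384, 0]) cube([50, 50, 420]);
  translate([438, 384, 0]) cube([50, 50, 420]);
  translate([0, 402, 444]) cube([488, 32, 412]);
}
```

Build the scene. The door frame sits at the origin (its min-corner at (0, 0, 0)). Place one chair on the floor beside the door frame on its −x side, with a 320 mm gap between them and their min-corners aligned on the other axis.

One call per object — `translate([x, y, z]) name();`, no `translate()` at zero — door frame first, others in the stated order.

door_frame();
translate([-808, 0, 0]) chair();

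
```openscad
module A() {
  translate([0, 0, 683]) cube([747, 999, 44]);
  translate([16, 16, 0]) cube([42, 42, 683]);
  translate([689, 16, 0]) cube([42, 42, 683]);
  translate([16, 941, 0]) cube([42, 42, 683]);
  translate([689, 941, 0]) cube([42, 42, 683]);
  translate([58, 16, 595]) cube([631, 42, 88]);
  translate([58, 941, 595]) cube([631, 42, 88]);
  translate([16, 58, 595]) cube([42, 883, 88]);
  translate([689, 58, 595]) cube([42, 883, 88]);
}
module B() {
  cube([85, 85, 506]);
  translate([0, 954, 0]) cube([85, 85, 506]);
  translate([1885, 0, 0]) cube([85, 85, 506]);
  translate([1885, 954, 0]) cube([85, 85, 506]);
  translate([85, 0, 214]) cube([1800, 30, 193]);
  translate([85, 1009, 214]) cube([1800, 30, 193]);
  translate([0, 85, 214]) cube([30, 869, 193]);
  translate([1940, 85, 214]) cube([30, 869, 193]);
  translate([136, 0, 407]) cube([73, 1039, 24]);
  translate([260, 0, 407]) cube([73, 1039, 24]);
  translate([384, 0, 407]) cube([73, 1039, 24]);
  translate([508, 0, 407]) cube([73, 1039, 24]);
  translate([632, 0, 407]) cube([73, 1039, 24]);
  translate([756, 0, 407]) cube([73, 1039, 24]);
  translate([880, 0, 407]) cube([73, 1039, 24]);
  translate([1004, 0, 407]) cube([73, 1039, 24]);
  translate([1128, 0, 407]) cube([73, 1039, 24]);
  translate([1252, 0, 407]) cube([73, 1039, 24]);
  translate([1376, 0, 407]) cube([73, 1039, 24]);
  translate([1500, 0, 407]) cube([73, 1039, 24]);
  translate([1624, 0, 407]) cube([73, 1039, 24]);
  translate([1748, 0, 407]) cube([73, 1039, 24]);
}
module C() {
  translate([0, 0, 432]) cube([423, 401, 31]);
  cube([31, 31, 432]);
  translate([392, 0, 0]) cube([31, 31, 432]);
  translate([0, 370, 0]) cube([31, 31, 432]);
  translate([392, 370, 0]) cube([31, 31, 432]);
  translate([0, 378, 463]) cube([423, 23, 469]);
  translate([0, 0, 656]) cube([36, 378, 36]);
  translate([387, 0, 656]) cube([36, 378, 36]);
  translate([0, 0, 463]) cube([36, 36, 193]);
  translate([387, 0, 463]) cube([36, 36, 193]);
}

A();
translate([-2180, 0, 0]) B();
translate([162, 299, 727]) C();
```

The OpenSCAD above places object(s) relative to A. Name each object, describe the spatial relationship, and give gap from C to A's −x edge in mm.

The chair's min-x is at 162; the table's min-x is 0; gap = 162 mm.

A is a table. B is a bed frame. C is a chair. The bed frame is on the floor beside the table on its −x side. The chair is on top of the table, centred. The gap from the chair to the table's −x edge is 162 mm.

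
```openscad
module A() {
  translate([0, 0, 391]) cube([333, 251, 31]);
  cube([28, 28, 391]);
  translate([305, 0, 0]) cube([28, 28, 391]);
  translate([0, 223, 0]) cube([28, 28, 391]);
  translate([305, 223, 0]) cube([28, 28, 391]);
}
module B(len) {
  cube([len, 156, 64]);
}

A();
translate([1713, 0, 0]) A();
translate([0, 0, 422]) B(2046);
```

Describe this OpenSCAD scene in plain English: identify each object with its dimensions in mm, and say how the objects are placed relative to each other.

A is a simple wooden stool: a rectangular seat 333 mm (x) by 251 mm (y), 31 mm thick, top face at z = 422 mm, on four square legs, each 28×28 mm in cross-section. The legs rest on z = 0, each flush with a corner of the seat.

B is a rectangular beam 2046 mm long (x), 156 mm deep (y), 64 mm thick (z).

The beam spans the tops of two stools placed 1380 mm apart, resting at z = 422 mm.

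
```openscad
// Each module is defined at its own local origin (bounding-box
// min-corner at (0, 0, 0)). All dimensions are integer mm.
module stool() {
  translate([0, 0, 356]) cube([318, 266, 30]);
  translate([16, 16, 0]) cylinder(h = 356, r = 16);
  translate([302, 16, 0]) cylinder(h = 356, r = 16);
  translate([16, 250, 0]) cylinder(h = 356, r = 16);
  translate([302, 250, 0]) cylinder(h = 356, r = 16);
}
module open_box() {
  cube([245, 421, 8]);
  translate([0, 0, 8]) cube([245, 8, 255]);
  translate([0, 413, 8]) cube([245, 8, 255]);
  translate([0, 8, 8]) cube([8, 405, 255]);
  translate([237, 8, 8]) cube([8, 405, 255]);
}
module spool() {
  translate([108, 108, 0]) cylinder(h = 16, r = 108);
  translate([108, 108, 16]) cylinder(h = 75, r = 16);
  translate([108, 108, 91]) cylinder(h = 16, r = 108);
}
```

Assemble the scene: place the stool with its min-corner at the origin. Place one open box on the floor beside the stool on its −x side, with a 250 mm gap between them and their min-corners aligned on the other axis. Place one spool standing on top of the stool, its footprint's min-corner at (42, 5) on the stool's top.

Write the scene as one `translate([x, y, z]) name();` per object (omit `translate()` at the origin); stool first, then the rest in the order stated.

stool();
translate([-495, 0, 0]) open_box();
translate([42, 5, 386]) spool();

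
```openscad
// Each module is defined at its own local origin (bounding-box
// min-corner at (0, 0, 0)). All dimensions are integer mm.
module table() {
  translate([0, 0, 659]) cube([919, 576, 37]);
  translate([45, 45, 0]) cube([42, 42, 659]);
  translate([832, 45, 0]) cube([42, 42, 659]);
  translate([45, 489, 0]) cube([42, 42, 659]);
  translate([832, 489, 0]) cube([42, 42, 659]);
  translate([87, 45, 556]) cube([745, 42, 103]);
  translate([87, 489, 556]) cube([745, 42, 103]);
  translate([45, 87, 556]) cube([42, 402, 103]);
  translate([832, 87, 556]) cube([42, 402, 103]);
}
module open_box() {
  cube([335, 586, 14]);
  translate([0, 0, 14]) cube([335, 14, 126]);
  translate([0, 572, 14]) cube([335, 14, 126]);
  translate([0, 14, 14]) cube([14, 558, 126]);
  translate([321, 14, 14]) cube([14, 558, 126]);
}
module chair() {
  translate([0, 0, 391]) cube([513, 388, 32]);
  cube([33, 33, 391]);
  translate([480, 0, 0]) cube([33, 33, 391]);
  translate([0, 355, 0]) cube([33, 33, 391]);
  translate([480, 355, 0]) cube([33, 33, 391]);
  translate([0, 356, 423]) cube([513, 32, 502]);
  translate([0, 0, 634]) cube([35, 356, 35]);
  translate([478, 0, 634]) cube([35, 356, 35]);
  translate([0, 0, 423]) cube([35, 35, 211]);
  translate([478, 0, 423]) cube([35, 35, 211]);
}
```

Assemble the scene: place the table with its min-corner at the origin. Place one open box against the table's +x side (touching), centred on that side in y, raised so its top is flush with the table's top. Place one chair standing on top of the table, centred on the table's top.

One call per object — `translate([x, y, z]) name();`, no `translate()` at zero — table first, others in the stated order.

table();
translate([919, -5, 556]) open_box();
translate([203, 94, 696]) chair();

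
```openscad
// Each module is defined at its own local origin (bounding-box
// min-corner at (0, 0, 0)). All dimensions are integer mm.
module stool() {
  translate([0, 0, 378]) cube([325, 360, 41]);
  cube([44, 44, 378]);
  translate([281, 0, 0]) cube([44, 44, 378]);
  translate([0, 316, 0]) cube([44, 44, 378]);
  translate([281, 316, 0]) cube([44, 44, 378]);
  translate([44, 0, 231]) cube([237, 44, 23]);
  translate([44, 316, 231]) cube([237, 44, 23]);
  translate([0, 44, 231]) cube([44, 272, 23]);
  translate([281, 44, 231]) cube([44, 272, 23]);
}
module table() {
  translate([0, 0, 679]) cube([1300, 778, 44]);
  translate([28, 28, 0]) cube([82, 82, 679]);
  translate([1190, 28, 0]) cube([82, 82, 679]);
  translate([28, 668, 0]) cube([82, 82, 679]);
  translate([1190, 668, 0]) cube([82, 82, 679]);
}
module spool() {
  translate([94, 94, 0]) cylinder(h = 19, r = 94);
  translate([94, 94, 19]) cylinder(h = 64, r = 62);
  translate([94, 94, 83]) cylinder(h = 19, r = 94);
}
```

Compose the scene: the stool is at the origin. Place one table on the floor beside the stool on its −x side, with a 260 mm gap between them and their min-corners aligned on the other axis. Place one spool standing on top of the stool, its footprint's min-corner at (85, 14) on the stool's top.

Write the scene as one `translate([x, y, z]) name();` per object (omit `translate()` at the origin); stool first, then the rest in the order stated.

stool();
translate([-1560, 0, 0]) table();
translate([85, 14, 419]) spool();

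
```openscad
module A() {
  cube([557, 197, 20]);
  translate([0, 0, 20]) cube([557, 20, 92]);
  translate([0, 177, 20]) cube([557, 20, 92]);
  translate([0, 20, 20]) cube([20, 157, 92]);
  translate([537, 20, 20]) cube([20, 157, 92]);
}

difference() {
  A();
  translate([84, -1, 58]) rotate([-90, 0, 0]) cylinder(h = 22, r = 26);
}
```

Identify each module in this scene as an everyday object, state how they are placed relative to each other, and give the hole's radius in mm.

The subtracted cylinder has r = 26 mm.

A is an open box. The open box has a circular hole through its front wall. The hole's radius is 26 mm.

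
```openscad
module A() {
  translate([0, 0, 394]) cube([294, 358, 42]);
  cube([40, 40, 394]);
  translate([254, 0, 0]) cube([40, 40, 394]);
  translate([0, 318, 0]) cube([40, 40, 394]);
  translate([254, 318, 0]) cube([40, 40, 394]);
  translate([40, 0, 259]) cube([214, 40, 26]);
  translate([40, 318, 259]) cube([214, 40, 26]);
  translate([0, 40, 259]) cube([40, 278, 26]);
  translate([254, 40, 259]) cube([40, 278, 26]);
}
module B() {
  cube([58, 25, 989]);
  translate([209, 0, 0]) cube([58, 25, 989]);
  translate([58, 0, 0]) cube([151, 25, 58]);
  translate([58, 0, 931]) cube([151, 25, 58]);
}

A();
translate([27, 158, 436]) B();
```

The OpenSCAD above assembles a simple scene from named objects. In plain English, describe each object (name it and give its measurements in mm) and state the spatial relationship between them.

A is a four-legged stool. The seat is a 294×358×42 mm slab whose top surface is at z = 436 mm; four square legs, each 40×40 mm in cross-section, run from the floor (z = 0) to the underside of the seat, each flush with a corner of the seat. Four stretchers, 40 mm wide and 26 mm tall, connect adjacent legs with their undersides at z = 259 mm, each running between the inner faces of the legs it joins and aligned with the legs' outer faces on the other axis.

B is a picture frame with a 151×873 mm rectangular opening (x by z) and a uniform 58 mm border on every side. Frame depth is 25 mm along y. It is built from two vertical stiles running the full outside height and two horizontal rails spanning the gap between the stiles.

The picture frame is on top of the stool.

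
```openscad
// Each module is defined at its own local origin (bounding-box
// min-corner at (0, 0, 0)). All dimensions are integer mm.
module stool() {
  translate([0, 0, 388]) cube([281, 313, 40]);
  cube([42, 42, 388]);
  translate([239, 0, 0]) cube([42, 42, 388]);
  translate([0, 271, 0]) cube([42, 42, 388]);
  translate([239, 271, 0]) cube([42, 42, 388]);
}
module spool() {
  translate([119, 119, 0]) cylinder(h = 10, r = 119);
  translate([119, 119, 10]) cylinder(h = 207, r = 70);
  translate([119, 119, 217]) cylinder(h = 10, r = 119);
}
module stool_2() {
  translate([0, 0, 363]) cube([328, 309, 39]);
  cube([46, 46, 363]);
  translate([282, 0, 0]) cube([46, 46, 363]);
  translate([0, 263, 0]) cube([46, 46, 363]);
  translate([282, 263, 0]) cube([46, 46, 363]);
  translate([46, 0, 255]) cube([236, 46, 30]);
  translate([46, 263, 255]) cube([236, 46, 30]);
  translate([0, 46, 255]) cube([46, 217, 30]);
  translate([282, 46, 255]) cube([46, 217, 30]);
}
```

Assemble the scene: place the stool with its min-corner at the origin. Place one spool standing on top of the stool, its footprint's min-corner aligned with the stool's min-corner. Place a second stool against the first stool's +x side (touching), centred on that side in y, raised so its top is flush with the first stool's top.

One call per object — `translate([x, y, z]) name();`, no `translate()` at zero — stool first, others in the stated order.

stool();
translate([0, 0, 428]) spool();
translate([281, 2, 26]) stool_2();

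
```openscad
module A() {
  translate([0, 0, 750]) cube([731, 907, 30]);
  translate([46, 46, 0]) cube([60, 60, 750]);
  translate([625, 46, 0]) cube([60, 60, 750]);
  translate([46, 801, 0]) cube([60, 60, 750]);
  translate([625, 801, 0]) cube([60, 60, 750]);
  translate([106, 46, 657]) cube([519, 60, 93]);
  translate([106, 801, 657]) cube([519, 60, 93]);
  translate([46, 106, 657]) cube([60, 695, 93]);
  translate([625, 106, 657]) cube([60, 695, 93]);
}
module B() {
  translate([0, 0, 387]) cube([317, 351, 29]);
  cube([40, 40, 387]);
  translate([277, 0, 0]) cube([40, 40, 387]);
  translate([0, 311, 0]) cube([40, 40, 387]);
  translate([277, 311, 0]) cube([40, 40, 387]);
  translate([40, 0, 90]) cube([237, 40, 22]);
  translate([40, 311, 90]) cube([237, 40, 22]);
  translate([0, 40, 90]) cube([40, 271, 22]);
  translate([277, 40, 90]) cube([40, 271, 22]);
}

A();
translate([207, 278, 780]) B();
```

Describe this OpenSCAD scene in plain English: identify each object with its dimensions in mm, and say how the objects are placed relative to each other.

A is a rectangular dining table. The top is 731×907×30 mm with its upper surface at z = 780 mm. It stands on four 60×60 mm square legs, each inset 46 mm from the nearest pair of top edges, running from the floor to the underside of the top. Four apron rails, 60 mm thick and 93 mm tall, run between adjacent legs with their top edges flush with the underside of the top and their outer faces flush with the legs' outer faces.

B is a simple wooden stool: a rectangular seat 317 mm (x) by 351 mm (y), 29 mm thick, top face at z = 416 mm, on four square legs, each 40×40 mm in cross-section. The legs rest on z = 0, each flush with a corner of the seat. Four stretchers, 40 mm wide and 22 mm tall, connect adjacent legs with their undersides at z = 90 mm, each running between the inner faces of the legs it joins and aligned with the legs' outer faces on the other axis.

The stool is on top of the table, centred.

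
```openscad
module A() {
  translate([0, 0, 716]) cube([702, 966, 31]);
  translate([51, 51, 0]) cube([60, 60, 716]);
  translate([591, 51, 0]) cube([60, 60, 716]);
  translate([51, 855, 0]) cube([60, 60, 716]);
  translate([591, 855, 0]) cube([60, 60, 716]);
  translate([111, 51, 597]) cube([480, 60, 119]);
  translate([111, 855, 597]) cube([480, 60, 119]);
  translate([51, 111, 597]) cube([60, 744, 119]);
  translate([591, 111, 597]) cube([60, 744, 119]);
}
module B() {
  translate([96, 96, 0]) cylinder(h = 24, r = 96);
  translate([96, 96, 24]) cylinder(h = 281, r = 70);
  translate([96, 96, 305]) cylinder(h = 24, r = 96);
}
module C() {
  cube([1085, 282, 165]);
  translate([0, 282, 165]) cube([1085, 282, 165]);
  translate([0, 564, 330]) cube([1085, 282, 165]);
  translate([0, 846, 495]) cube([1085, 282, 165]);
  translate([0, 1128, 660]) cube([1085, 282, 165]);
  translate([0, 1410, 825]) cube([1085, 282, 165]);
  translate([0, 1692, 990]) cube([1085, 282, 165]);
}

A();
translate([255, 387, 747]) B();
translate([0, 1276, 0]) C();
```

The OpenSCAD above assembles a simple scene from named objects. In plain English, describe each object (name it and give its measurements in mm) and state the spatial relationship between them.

A is a rectangular dining table. The top is 702×966×31 mm with its upper surface at z = 747 mm. It stands on four 60×60 mm square legs, each inset 51 mm from the nearest pair of top edges, running from the floor to the underside of the top. Four apron rails, 60 mm thick and 119 mm tall, run between adjacent legs with their top edges flush with the underside of the top and their outer faces flush with the legs' outer faces.

B is a spool: two coaxial disc flanges of radius 96 mm and thickness 24 mm, joined by a core cylinder of radius 70 mm and height 281 mm. The lower flange rests on z = 0 and the three cylinders share a vertical axis.

C is a straight staircase of 7 solid steps. Each step is 1085 mm wide (x), 282 mm deep (y, the going) and 165 mm tall (the rise). The first step rests on the floor; each subsequent step sits one going further in +y and one rise higher in +z, directly behind and above the previous step with no overlap.

The spool is on top of the table, centred. The staircase is on the floor beside the table on its +y side.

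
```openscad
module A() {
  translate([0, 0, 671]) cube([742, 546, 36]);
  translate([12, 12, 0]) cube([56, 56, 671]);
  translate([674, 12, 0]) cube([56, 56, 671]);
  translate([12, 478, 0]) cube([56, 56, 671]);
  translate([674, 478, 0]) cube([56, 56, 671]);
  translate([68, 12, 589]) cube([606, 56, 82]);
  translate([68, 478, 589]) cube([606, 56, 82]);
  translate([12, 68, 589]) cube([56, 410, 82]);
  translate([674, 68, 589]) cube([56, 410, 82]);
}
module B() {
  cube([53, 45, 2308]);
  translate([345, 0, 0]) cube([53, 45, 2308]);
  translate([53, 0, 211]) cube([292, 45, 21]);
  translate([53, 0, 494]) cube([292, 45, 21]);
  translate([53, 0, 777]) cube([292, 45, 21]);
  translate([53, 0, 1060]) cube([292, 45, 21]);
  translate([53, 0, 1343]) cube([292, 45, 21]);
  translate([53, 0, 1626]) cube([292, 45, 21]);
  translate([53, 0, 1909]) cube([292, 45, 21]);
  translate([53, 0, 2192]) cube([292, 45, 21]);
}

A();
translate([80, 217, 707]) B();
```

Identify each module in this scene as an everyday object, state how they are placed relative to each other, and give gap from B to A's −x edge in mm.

The ladder's min-x is at 80; the table's min-x is 0; gap = 80 mm.

A is a table. B is a ladder. The ladder is on top of the table. The gap from the ladder to the table's −x edge is 80 mm.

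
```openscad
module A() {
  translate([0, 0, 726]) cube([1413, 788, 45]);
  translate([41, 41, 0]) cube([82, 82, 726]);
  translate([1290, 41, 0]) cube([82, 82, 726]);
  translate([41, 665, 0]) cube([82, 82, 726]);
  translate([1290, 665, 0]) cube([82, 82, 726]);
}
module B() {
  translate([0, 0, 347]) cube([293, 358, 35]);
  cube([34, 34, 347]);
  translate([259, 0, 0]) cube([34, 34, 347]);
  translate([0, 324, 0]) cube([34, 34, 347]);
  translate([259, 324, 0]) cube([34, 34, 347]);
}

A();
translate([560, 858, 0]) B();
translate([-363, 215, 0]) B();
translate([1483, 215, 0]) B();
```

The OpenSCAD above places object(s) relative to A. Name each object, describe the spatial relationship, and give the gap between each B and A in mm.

Each stool's nearest face is 70 mm from the table's bounding box.

A is a table. B is a stool. Three stools sit around the table at the +y, −x, +x sides. The gap between each stool and the table is 70 mm.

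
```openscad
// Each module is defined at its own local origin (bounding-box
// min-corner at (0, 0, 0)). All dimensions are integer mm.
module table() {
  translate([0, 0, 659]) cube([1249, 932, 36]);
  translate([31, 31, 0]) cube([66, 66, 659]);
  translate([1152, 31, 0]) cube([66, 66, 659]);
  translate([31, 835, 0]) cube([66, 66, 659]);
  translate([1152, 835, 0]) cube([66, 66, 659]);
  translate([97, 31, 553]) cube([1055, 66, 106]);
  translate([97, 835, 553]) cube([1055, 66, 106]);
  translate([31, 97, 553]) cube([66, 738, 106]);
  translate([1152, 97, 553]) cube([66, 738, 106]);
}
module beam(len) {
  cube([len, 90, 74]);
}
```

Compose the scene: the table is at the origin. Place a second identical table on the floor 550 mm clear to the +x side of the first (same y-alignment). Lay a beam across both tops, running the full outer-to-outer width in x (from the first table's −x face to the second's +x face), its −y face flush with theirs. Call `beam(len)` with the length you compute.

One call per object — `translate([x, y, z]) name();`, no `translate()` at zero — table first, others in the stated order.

table();
translate([1799, 0, 0]) table();
translate([0, 0, 695]) beam(3048);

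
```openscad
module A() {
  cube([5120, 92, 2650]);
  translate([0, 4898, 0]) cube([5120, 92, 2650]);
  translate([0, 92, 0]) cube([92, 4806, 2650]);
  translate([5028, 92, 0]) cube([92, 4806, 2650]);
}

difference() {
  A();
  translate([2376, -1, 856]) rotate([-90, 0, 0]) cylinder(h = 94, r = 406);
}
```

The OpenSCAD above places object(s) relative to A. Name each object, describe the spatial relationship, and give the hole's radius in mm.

The subtracted cylinder has r = 406 mm.

A is a house frame. The house frame has a circular hole through its front wall. The hole's radius is 406 mm.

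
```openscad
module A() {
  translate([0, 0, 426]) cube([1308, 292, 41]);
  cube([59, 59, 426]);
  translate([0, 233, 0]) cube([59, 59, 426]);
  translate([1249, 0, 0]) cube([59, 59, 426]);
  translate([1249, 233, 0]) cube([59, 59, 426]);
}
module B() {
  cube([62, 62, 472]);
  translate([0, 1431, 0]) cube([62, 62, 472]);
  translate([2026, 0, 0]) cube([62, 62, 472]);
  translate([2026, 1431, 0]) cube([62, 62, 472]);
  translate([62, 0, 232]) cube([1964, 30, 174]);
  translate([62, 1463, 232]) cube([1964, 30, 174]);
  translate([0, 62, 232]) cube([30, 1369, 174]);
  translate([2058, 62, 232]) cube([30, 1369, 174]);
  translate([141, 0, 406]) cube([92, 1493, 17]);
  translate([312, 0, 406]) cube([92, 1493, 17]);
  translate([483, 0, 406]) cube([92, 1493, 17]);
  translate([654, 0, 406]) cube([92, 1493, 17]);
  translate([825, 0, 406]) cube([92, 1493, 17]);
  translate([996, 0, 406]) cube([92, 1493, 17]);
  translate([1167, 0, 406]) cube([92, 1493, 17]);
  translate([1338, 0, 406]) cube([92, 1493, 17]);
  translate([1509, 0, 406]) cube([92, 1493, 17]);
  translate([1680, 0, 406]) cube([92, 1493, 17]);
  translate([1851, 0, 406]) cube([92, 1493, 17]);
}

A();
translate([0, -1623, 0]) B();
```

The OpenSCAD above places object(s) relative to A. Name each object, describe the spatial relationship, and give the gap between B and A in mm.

A is a bench. B is a bed frame. The bed frame is on the floor beside the bench on its −y side. The gap between the bed frame and the bench is 130 mm.

The bed frame's nearest face is 130 mm from the bench's −y face.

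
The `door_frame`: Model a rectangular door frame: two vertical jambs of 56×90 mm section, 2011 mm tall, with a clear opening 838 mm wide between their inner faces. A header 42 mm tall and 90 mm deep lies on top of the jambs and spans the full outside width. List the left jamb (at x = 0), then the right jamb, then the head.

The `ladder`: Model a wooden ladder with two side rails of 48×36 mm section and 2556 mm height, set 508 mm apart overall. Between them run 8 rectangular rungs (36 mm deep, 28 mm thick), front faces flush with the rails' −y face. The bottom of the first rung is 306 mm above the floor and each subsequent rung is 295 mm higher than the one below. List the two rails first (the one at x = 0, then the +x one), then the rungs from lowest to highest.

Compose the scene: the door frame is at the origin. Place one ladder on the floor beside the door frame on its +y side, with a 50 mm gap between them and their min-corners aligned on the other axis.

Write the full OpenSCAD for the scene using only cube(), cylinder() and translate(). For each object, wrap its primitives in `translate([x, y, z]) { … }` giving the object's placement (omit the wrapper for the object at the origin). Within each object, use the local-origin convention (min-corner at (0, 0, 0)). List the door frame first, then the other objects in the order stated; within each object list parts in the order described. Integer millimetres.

cube([56, 90, 2011]);
translate([894, 0, 0]) cube([56, 90, 2011]);
translate([0, 0, 2011]) cube([950, 90, 42]);
translate([0, 140, 0]) {
  cube([48, 36, 2556]);
  translate([460, 0, 0]) cube([48, 36, 2556]);
  translate([48, 0, 306]) cube([412, 36, 28]);
  translate([48, 0, 601]) cube([412, 36, 28]);
  translate([48, 0, 896]) cube([412, 36, 28]);
  translate([48, 0, 1191]) cube([412, 36, 28]);
  translate([48, 0, 1486]) cube([412, 36, 28]);
  translate([48, 0, 1781]) cube([412, 36, 28]);
  translate([48, 0, 2076]) cube([412, 36, 28]);
  translate([48, 0, 2371]) cube([412, 36, 28]);
}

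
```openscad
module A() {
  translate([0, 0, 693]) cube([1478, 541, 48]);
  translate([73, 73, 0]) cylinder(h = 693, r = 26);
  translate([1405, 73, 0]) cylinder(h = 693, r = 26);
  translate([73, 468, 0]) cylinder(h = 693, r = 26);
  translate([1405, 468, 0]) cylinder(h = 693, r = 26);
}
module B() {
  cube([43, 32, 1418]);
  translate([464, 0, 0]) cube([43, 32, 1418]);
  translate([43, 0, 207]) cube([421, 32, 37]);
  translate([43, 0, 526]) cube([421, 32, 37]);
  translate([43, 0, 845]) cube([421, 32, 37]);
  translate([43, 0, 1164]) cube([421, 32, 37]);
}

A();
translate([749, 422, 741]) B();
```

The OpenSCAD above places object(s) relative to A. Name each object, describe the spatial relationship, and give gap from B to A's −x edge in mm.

A is a table. B is a ladder. The ladder is on top of the table. The gap from the ladder to the table's −x edge is 749 mm.

The ladder's min-x is at 749; the table's min-x is 0; gap = 749 mm.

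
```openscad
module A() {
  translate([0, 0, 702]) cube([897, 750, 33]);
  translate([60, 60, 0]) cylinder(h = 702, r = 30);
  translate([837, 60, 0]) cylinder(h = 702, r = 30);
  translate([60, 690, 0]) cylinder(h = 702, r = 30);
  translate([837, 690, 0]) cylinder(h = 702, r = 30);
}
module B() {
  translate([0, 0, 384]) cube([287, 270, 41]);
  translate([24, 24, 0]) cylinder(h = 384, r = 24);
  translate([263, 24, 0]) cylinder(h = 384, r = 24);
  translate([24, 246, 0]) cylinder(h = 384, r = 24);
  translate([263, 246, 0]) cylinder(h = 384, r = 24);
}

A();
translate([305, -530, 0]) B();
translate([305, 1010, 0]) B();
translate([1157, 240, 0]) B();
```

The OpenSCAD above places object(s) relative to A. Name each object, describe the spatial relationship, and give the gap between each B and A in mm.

A is a table. B is a stool. Three stools sit around the table at the −y, +y, +x sides. The gap between each stool and the table is 260 mm.

Each stool's nearest face is 260 mm from the table's bounding box.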